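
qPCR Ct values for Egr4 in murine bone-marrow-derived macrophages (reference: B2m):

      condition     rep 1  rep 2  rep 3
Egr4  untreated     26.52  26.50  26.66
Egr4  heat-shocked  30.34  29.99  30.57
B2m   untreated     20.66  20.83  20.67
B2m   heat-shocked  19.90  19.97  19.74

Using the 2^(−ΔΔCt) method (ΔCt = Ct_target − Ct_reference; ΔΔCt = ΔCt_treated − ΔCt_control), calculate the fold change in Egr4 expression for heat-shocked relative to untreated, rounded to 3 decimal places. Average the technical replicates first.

Mean Ct: Egr4 untreated 26.560; Egr4 heat-shocked 30.300; B2m untreated 20.720; B2m heat-shocked 19.870
ΔCt(untreated) = 26.560 − 20.720 = 5.840
ΔCt(heat-shocked) = 30.300 − 19.870 = 10.430
ΔΔCt = 10.430 − 5.840 = 4.590
Fold change = 2^(−4.590) = 0.0415

0.042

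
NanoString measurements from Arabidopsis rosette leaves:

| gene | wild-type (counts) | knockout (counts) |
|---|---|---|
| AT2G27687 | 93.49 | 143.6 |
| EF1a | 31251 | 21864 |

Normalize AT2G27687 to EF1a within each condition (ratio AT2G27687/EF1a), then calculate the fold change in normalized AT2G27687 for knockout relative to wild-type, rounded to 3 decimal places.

2.195

AT2G27687/EF1a (wild-type) = 93.49 / 31251 = 0.0029916
AT2G27687/EF1a (knockout) = 143.6 / 21864 = 0.0065679
Fold change = 0.0065679 / 0.0029916 = 2.1955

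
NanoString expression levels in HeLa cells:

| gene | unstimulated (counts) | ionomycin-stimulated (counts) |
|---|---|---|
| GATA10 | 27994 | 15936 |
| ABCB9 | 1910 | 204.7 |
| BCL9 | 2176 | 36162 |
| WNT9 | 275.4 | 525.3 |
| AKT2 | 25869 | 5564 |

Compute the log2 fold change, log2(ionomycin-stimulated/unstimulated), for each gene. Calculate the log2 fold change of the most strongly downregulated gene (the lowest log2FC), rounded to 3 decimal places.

log2(15936/27994) = -0.813  (GATA10)
log2(204.7/1910) = -3.222  (ABCB9)
log2(36162/2176) = 4.055  (BCL9)
log2(525.3/275.4) = 0.932  (WNT9)
log2(5564/25869) = -2.217  (AKT2)
ABCB9 is most strongly downregulated.

-3.222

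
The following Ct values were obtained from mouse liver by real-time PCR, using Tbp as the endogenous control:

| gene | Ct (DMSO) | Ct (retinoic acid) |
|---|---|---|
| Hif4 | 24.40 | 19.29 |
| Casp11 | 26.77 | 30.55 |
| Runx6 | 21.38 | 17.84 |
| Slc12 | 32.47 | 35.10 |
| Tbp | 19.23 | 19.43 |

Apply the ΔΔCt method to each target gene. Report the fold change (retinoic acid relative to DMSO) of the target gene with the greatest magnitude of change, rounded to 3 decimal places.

39.671

Hif4: ΔΔCt = (19.29−19.43) − (24.40−19.23) = -0.14 − 5.17 = -5.31; fold change = 2^5.31 = 39.671
Casp11: ΔΔCt = (30.55−19.43) − (26.77−19.23) = 11.12 − 7.54 = 3.58; fold change = 2^-3.58 = 0.084
Runx6: ΔΔCt = (17.84−19.43) − (21.38−19.23) = -1.59 − 2.15 = -3.74; fold change = 2^3.74 = 13.361
Slc12: ΔΔCt = (35.10−19.43) − (32.47−19.23) = 15.67 − 13.24 = 2.43; fold change = 2^-2.43 = 0.186
Hif4 has the largest |ΔΔCt| = 5.31.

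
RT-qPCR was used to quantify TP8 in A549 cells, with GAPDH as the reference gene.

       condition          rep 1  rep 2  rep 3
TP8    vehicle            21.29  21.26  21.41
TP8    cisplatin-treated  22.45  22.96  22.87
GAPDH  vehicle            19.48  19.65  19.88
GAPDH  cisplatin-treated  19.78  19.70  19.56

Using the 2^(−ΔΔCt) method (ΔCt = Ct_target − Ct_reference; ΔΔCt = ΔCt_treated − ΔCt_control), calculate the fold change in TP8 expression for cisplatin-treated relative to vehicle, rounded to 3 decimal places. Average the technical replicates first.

0.371

Mean Ct: TP8 vehicle 21.320; TP8 cisplatin-treated 22.760; GAPDH vehicle 19.670; GAPDH cisplatin-treated 19.680
ΔCt(vehicle) = 21.320 − 19.670 = 1.650
ΔCt(cisplatin-treated) = 22.760 − 19.680 = 3.080
ΔΔCt = 3.080 − 1.650 = 1.430
Fold change = 2^(−1.430) = 0.3711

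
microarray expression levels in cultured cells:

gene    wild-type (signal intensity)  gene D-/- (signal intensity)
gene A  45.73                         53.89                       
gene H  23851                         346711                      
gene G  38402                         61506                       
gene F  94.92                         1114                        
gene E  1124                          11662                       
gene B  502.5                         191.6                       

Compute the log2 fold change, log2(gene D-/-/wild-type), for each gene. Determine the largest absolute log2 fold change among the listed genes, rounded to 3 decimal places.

log2(53.89/45.73) = 0.237  (gene A)
log2(346711/23851) = 3.862  (gene H)
log2(61506/38402) = 0.680  (gene G)
log2(1114/94.92) = 3.553  (gene F)
log2(11662/1124) = 3.375  (gene E)
log2(191.6/502.5) = -1.391  (gene B)
The largest magnitude belongs to gene H.

3.862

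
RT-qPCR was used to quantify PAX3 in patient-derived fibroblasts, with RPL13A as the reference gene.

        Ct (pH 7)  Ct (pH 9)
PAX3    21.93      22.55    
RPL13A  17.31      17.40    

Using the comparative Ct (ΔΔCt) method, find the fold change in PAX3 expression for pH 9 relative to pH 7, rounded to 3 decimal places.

0.693

ΔCt(pH 7) = 21.930 − 17.310 = 4.620
ΔCt(pH 9) = 22.550 − 17.400 = 5.150
ΔΔCt = 5.150 − 4.620 = 0.530
Fold change = 2^(−0.530) = 0.6926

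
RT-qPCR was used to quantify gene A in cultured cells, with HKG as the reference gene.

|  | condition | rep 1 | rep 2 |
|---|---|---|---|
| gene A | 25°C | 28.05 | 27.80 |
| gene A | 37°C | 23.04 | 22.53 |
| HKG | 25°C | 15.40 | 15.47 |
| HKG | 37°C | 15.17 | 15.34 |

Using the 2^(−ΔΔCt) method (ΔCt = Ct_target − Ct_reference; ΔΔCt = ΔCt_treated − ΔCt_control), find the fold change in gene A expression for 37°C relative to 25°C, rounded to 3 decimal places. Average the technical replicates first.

31.125

Mean Ct: gene A 25°C 27.925; gene A 37°C 22.785; HKG 25°C 15.435; HKG 37°C 15.255
ΔCt(25°C) = 27.925 − 15.435 = 12.490
ΔCt(37°C) = 22.785 − 15.255 = 7.530
ΔΔCt = 7.530 − 12.490 = -4.960
Fold change = 2^(−(-4.960)) = 2^4.960 = 31.1250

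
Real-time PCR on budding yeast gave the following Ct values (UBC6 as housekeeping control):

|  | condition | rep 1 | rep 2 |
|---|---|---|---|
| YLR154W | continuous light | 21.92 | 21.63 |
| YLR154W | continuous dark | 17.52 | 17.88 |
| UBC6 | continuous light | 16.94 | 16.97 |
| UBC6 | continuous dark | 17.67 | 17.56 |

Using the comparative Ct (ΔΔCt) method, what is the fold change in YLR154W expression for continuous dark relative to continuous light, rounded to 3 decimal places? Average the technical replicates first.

Mean Ct: YLR154W continuous light 21.775; YLR154W continuous dark 17.700; UBC6 continuous light 16.955; UBC6 continuous dark 17.615
ΔCt(continuous light) = 21.775 − 16.955 = 4.820
ΔCt(continuous dark) = 17.700 − 17.615 = 0.085
ΔΔCt = 0.085 − 4.820 = -4.735
Fold change = 2^(−(-4.735)) = 2^4.735 = 26.6304

26.630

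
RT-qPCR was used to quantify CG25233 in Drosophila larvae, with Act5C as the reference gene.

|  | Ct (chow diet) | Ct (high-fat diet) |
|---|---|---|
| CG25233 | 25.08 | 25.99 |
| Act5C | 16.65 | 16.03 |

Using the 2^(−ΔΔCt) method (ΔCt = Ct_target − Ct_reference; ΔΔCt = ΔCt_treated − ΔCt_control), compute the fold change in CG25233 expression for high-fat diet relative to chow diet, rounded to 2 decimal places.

0.35

ΔCt(chow diet) = 25.080 − 16.650 = 8.430
ΔCt(high-fat diet) = 25.990 − 16.030 = 9.960
ΔΔCt = 9.960 − 8.430 = 1.530
Fold change = 2^(−1.530) = 0.346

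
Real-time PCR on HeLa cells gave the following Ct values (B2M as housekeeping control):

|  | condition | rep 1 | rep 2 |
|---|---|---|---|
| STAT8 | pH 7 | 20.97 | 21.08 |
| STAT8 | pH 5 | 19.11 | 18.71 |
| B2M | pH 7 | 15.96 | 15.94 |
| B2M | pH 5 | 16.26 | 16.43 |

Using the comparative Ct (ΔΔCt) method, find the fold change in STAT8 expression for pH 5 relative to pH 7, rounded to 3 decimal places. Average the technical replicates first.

Mean Ct: STAT8 pH 7 21.025; STAT8 pH 5 18.910; B2M pH 7 15.950; B2M pH 5 16.345
ΔCt(pH 7) = 21.025 − 15.950 = 5.075
ΔCt(pH 5) = 18.910 − 16.345 = 2.565
ΔΔCt = 2.565 − 5.075 = -2.510
Fold change = 2^(−(-2.510)) = 2^2.510 = 5.6962

5.696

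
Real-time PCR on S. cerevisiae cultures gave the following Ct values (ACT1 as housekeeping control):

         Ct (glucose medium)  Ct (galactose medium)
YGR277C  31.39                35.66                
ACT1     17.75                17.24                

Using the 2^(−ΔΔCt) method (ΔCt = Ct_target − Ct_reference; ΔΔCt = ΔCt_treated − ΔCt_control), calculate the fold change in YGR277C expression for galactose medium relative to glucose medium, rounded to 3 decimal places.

ΔCt(glucose medium) = 31.390 − 17.750 = 13.640
ΔCt(galactose medium) = 35.660 − 17.240 = 18.420
ΔΔCt = 18.420 − 13.640 = 4.780
Fold change = 2^(−4.780) = 0.0364

0.036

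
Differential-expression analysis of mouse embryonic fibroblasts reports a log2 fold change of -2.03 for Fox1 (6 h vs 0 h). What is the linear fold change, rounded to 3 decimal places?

0.245

Fold change = 2^(-2.03) = 0.2449
That is, Fox1 drops to 24.5% of the 0 h level.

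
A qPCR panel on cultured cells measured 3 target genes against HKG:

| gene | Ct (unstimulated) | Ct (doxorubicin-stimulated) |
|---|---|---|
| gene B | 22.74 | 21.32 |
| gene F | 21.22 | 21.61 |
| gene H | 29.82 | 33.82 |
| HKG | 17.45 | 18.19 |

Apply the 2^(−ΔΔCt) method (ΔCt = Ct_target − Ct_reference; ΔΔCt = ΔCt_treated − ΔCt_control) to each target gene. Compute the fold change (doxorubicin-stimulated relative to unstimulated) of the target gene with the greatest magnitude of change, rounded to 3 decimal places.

gene B: ΔΔCt = (21.32−18.19) − (22.74−17.45) = 3.13 − 5.29 = -2.16; fold change = 2^2.16 = 4.469
gene F: ΔΔCt = (21.61−18.19) − (21.22−17.45) = 3.42 − 3.77 = -0.35; fold change = 2^0.35 = 1.275
gene H: ΔΔCt = (33.82−18.19) − (29.82−17.45) = 15.63 − 12.37 = 3.26; fold change = 2^-3.26 = 0.104
gene H has the largest |ΔΔCt| = 3.26.

0.104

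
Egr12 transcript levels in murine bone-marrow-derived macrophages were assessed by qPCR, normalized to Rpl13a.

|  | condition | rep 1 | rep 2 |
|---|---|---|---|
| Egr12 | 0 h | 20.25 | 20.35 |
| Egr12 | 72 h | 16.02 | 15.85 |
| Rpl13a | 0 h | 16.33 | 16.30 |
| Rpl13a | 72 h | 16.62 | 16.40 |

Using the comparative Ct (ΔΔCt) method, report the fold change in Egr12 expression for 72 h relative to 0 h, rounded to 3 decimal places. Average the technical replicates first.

Mean Ct: Egr12 0 h 20.300; Egr12 72 h 15.935; Rpl13a 0 h 16.315; Rpl13a 72 h 16.510
ΔCt(0 h) = 20.300 − 16.315 = 3.985
ΔCt(72 h) = 15.935 − 16.510 = -0.575
ΔΔCt = -0.575 − 3.985 = -4.560
Fold change = 2^(−(-4.560)) = 2^4.560 = 23.5883

23.588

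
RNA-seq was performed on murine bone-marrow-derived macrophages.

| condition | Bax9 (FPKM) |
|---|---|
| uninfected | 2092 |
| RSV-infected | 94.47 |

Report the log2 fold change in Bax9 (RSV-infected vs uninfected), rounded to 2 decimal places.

-4.47

Fold change = 94.47 / 2092 = 0.0452
log2(0.0452) = -4.469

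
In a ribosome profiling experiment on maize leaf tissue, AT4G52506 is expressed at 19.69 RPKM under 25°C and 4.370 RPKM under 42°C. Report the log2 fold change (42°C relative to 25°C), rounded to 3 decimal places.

Fold change = 4.370 / 19.69 = 0.2219
log2(0.2219) = -2.1718

-2.172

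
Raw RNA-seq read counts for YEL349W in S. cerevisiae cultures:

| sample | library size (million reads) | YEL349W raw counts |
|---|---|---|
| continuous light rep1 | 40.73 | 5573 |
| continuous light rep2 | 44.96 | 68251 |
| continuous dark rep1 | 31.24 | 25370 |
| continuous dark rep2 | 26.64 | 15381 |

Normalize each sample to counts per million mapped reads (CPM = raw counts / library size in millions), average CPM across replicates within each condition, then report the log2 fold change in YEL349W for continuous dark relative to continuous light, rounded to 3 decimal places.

CPM(continuous light rep1) = 5573 / 40.73 = 136.8279
CPM(continuous light rep2) = 68251 / 44.96 = 1518.0383
CPM(continuous dark rep1) = 25370 / 31.24 = 812.0999
CPM(continuous dark rep2) = 15381 / 26.64 = 577.3649
mean CPM(continuous light) = 827.4331; mean CPM(continuous dark) = 694.7324
Fold change = 694.7324 / 827.4331 = 0.83962
log2(0.83962) = -0.2522

-0.252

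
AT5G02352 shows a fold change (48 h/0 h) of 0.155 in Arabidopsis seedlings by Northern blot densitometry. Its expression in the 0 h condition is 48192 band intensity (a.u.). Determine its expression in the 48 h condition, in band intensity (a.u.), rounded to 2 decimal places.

48 h expression = 48192 × 0.155 = 7469.76

7469.76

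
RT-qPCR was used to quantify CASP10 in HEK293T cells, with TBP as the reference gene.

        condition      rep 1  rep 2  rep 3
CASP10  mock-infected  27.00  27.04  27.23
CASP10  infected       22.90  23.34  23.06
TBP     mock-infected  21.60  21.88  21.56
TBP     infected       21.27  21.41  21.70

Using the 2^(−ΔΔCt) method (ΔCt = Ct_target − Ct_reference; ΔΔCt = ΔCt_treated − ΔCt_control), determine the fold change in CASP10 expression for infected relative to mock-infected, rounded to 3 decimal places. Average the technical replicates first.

13.642

Mean Ct: CASP10 mock-infected 27.090; CASP10 infected 23.100; TBP mock-infected 21.680; TBP infected 21.460
ΔCt(mock-infected) = 27.090 − 21.680 = 5.410
ΔCt(infected) = 23.100 − 21.460 = 1.640
ΔΔCt = 1.640 − 5.410 = -3.770
Fold change = 2^(−(-3.770)) = 2^3.770 = 13.6422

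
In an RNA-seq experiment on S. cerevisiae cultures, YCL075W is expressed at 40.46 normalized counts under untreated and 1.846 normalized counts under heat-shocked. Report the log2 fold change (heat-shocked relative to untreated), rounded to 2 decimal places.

-4.45

Fold change = 1.846 / 40.46 = 0.0456
log2(0.0456) = -4.454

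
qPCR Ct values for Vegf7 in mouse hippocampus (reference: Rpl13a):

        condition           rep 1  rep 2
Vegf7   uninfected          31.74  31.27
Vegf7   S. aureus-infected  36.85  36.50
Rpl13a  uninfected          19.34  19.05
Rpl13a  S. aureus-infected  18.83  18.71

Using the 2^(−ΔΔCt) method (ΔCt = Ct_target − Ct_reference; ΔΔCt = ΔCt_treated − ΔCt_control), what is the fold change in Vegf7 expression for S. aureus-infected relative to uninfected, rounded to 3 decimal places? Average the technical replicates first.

0.021

Mean Ct: Vegf7 uninfected 31.505; Vegf7 S. aureus-infected 36.675; Rpl13a uninfected 19.195; Rpl13a S. aureus-infected 18.770
ΔCt(uninfected) = 31.505 − 19.195 = 12.310
ΔCt(S. aureus-infected) = 36.675 − 18.770 = 17.905
ΔΔCt = 17.905 − 12.310 = 5.595
Fold change = 2^(−5.595) = 0.0207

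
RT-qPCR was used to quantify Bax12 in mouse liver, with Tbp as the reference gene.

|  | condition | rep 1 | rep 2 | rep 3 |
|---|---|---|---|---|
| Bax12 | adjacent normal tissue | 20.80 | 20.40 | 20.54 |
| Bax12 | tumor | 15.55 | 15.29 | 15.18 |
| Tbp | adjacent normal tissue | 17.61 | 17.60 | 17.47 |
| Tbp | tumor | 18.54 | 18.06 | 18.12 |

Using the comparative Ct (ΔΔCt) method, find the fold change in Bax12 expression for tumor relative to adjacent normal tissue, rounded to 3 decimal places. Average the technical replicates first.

Mean Ct: Bax12 adjacent normal tissue 20.580; Bax12 tumor 15.340; Tbp adjacent normal tissue 17.560; Tbp tumor 18.240
ΔCt(adjacent normal tissue) = 20.580 − 17.560 = 3.020
ΔCt(tumor) = 15.340 − 18.240 = -2.900
ΔΔCt = -2.900 − 3.020 = -5.920
Fold change = 2^(−(-5.920)) = 2^5.920 = 60.5477

60.548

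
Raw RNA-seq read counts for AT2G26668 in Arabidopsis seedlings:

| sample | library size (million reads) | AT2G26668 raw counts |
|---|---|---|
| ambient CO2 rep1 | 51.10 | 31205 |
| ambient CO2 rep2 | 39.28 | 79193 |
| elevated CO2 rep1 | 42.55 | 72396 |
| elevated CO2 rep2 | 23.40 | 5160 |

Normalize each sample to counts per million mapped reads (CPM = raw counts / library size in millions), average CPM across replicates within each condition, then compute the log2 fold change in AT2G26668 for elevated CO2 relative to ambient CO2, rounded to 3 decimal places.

-0.451

CPM(ambient CO2 rep1) = 31205 / 51.10 = 610.6654
CPM(ambient CO2 rep2) = 79193 / 39.28 = 2016.1151
CPM(elevated CO2 rep1) = 72396 / 42.55 = 1701.4336
CPM(elevated CO2 rep2) = 5160 / 23.40 = 220.5128
mean CPM(ambient CO2) = 1313.3902; mean CPM(elevated CO2) = 960.9732
Fold change = 960.9732 / 1313.3902 = 0.73167
log2(0.73167) = -0.4507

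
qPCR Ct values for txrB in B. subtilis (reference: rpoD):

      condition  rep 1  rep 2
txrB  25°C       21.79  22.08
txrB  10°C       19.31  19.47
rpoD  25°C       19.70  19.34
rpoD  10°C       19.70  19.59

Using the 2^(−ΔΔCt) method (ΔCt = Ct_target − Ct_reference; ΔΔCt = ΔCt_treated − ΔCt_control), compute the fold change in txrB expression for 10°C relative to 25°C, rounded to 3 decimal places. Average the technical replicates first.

6.364

Mean Ct: txrB 25°C 21.935; txrB 10°C 19.390; rpoD 25°C 19.520; rpoD 10°C 19.645
ΔCt(25°C) = 21.935 − 19.520 = 2.415
ΔCt(10°C) = 19.390 − 19.645 = -0.255
ΔΔCt = -0.255 − 2.415 = -2.670
Fold change = 2^(−(-2.670)) = 2^2.670 = 6.3643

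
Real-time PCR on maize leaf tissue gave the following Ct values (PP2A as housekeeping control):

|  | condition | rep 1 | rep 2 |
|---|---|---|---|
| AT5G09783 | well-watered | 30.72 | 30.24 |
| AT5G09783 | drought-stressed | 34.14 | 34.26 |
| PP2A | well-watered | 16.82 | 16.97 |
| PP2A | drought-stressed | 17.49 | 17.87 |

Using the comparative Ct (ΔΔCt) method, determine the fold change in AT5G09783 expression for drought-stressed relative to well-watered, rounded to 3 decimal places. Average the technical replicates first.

Mean Ct: AT5G09783 well-watered 30.480; AT5G09783 drought-stressed 34.200; PP2A well-watered 16.895; PP2A drought-stressed 17.680
ΔCt(well-watered) = 30.480 − 16.895 = 13.585
ΔCt(drought-stressed) = 34.200 − 17.680 = 16.520
ΔΔCt = 16.520 − 13.585 = 2.935
Fold change = 2^(−2.935) = 0.1308

0.131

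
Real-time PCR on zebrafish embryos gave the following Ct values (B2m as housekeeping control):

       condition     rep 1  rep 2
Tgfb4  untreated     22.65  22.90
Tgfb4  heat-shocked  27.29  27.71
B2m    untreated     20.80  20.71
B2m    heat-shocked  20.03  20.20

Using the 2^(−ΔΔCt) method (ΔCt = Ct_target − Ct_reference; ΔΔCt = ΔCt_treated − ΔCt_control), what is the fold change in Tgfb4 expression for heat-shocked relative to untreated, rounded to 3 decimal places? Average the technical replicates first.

Mean Ct: Tgfb4 untreated 22.775; Tgfb4 heat-shocked 27.500; B2m untreated 20.755; B2m heat-shocked 20.115
ΔCt(untreated) = 22.775 − 20.755 = 2.020
ΔCt(heat-shocked) = 27.500 − 20.115 = 7.385
ΔΔCt = 7.385 − 2.020 = 5.365
Fold change = 2^(−5.365) = 0.0243

0.024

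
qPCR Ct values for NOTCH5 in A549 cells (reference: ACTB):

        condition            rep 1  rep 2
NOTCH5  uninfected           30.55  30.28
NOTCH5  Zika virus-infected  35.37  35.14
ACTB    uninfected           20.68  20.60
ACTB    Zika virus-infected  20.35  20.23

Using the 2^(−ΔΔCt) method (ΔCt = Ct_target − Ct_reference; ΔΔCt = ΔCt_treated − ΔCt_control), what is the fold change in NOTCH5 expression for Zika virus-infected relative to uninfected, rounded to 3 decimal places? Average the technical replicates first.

0.027

Mean Ct: NOTCH5 uninfected 30.415; NOTCH5 Zika virus-infected 35.255; ACTB uninfected 20.640; ACTB Zika virus-infected 20.290
ΔCt(uninfected) = 30.415 − 20.640 = 9.775
ΔCt(Zika virus-infected) = 35.255 − 20.290 = 14.965
ΔΔCt = 14.965 − 9.775 = 5.190
Fold change = 2^(−5.190) = 0.0274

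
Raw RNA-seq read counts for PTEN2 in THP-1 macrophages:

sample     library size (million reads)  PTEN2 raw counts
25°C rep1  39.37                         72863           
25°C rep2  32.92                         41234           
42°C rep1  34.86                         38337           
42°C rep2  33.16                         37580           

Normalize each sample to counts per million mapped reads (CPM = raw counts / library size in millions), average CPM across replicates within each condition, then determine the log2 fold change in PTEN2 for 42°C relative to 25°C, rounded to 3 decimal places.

-0.475

CPM(25°C rep1) = 72863 / 39.37 = 1850.7239
CPM(25°C rep2) = 41234 / 32.92 = 1252.5516
CPM(42°C rep1) = 38337 / 34.86 = 1099.7418
CPM(42°C rep2) = 37580 / 33.16 = 1133.2931
mean CPM(25°C) = 1551.6378; mean CPM(42°C) = 1116.5175
Fold change = 1116.5175 / 1551.6378 = 0.71957
log2(0.71957) = -0.4748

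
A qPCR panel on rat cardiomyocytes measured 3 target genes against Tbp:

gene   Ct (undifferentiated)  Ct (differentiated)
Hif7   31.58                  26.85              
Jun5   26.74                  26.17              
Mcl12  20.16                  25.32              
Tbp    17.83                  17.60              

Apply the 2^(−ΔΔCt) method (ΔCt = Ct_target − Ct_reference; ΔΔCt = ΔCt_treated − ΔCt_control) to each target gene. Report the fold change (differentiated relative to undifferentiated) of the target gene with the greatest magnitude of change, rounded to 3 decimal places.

0.024

Hif7: ΔΔCt = (26.85−17.60) − (31.58−17.83) = 9.25 − 13.75 = -4.50; fold change = 2^4.50 = 22.627
Jun5: ΔΔCt = (26.17−17.60) − (26.74−17.83) = 8.57 − 8.91 = -0.34; fold change = 2^0.34 = 1.266
Mcl12: ΔΔCt = (25.32−17.60) − (20.16−17.83) = 7.72 − 2.33 = 5.39; fold change = 2^-5.39 = 0.024
Mcl12 has the largest |ΔΔCt| = 5.39.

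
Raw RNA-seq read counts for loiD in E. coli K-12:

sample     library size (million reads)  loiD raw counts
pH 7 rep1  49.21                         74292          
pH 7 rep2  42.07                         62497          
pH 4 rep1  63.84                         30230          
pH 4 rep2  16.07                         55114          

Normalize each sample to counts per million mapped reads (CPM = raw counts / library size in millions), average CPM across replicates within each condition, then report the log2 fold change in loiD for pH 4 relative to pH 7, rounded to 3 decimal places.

CPM(pH 7 rep1) = 74292 / 49.21 = 1509.6932
CPM(pH 7 rep2) = 62497 / 42.07 = 1485.5479
CPM(pH 4 rep1) = 30230 / 63.84 = 473.5276
CPM(pH 4 rep2) = 55114 / 16.07 = 3429.6204
mean CPM(pH 7) = 1497.6205; mean CPM(pH 4) = 1951.5740
Fold change = 1951.5740 / 1497.6205 = 1.30312
log2(1.30312) = 0.3820

0.382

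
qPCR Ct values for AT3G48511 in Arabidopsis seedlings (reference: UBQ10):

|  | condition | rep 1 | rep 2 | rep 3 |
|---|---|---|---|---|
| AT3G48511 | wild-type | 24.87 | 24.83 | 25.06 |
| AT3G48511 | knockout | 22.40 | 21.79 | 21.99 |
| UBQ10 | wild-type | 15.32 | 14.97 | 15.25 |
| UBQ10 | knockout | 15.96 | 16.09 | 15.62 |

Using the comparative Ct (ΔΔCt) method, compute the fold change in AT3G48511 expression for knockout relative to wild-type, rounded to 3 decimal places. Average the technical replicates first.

11.876

Mean Ct: AT3G48511 wild-type 24.920; AT3G48511 knockout 22.060; UBQ10 wild-type 15.180; UBQ10 knockout 15.890
ΔCt(wild-type) = 24.920 − 15.180 = 9.740
ΔCt(knockout) = 22.060 − 15.890 = 6.170
ΔΔCt = 6.170 − 9.740 = -3.570
Fold change = 2^(−(-3.570)) = 2^3.570 = 11.8762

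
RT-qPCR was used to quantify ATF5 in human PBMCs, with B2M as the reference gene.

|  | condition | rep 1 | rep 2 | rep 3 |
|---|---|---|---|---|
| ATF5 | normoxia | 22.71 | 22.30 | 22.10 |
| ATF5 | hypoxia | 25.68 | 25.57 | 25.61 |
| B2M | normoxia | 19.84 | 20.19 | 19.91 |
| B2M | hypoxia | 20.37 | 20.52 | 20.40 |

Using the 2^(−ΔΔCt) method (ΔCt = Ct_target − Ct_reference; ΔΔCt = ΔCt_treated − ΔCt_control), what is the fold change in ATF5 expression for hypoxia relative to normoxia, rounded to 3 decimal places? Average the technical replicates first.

0.144

Mean Ct: ATF5 normoxia 22.370; ATF5 hypoxia 25.620; B2M normoxia 19.980; B2M hypoxia 20.430
ΔCt(normoxia) = 22.370 − 19.980 = 2.390
ΔCt(hypoxia) = 25.620 − 20.430 = 5.190
ΔΔCt = 5.190 − 2.390 = 2.800
Fold change = 2^(−2.800) = 0.1436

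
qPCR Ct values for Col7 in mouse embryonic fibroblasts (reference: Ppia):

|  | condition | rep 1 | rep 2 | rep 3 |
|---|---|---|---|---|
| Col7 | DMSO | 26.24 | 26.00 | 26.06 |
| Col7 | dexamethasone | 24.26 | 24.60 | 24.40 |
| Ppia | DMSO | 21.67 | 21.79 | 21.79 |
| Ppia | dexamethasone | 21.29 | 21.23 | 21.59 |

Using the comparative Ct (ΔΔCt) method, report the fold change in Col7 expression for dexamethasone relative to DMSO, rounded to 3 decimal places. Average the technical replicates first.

2.462

Mean Ct: Col7 DMSO 26.100; Col7 dexamethasone 24.420; Ppia DMSO 21.750; Ppia dexamethasone 21.370
ΔCt(DMSO) = 26.100 − 21.750 = 4.350
ΔCt(dexamethasone) = 24.420 − 21.370 = 3.050
ΔΔCt = 3.050 − 4.350 = -1.300
Fold change = 2^(−(-1.300)) = 2^1.300 = 2.4623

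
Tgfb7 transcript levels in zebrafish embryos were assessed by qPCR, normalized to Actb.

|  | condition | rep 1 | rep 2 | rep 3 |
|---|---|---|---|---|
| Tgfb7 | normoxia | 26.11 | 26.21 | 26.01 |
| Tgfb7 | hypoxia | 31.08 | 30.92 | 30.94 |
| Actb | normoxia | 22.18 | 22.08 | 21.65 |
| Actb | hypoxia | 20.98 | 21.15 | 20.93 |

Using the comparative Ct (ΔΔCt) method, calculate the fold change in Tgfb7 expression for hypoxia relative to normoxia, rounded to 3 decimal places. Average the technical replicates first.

Mean Ct: Tgfb7 normoxia 26.110; Tgfb7 hypoxia 30.980; Actb normoxia 21.970; Actb hypoxia 21.020
ΔCt(normoxia) = 26.110 − 21.970 = 4.140
ΔCt(hypoxia) = 30.980 − 21.020 = 9.960
ΔΔCt = 9.960 − 4.140 = 5.820
Fold change = 2^(−5.820) = 0.0177

0.018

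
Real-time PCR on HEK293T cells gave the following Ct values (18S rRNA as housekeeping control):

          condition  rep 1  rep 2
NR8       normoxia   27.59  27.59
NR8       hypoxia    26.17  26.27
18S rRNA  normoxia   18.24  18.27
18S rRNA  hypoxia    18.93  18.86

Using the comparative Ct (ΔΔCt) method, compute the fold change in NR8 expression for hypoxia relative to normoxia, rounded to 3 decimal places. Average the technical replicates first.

4.028

Mean Ct: NR8 normoxia 27.590; NR8 hypoxia 26.220; 18S rRNA normoxia 18.255; 18S rRNA hypoxia 18.895
ΔCt(normoxia) = 27.590 − 18.255 = 9.335
ΔCt(hypoxia) = 26.220 − 18.895 = 7.325
ΔΔCt = 7.325 − 9.335 = -2.010
Fold change = 2^(−(-2.010)) = 2^2.010 = 4.0278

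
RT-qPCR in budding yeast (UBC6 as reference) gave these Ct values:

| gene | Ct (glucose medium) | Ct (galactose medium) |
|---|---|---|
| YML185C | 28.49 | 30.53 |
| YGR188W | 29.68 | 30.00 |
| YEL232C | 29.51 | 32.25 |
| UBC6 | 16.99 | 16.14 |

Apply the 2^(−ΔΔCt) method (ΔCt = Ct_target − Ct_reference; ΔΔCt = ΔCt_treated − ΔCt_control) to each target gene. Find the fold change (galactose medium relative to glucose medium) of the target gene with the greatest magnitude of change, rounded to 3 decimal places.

YML185C: ΔΔCt = (30.53−16.14) − (28.49−16.99) = 14.39 − 11.50 = 2.89; fold change = 2^-2.89 = 0.135
YGR188W: ΔΔCt = (30.00−16.14) − (29.68−16.99) = 13.86 − 12.69 = 1.17; fold change = 2^-1.17 = 0.444
YEL232C: ΔΔCt = (32.25−16.14) − (29.51−16.99) = 16.11 − 12.52 = 3.59; fold change = 2^-3.59 = 0.083
YEL232C has the largest |ΔΔCt| = 3.59.

0.083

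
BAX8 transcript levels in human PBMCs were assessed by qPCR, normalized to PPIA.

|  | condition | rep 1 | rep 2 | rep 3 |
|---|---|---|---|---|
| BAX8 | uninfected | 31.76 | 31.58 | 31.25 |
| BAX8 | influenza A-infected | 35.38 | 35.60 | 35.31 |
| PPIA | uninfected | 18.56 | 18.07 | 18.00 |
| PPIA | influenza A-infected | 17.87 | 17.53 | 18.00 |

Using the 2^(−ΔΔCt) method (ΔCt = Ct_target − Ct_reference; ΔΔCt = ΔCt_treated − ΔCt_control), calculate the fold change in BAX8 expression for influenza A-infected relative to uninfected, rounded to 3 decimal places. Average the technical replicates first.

Mean Ct: BAX8 uninfected 31.530; BAX8 influenza A-infected 35.430; PPIA uninfected 18.210; PPIA influenza A-infected 17.800
ΔCt(uninfected) = 31.530 − 18.210 = 13.320
ΔCt(influenza A-infected) = 35.430 − 17.800 = 17.630
ΔΔCt = 17.630 − 13.320 = 4.310
Fold change = 2^(−4.310) = 0.0504

0.050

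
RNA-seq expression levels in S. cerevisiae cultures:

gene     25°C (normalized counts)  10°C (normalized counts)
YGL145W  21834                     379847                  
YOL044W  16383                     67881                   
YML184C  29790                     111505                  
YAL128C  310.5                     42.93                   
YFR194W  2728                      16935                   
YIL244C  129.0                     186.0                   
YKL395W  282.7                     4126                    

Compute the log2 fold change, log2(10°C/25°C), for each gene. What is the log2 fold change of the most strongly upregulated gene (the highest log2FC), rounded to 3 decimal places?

4.121

log2(379847/21834) = 4.121  (YGL145W)
log2(67881/16383) = 2.051  (YOL044W)
log2(111505/29790) = 1.904  (YML184C)
log2(42.93/310.5) = -2.855  (YAL128C)
log2(16935/2728) = 2.634  (YFR194W)
log2(186.0/129.0) = 0.528  (YIL244C)
log2(4126/282.7) = 3.867  (YKL395W)
YGL145W is most strongly upregulated.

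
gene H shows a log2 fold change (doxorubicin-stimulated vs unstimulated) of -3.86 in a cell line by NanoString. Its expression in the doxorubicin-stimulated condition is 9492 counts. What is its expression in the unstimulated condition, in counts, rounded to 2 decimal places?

137826.75

Fold change = 2^(-3.86) = 0.0689
unstimulated expression = 9492 / 0.0689 = 137826.75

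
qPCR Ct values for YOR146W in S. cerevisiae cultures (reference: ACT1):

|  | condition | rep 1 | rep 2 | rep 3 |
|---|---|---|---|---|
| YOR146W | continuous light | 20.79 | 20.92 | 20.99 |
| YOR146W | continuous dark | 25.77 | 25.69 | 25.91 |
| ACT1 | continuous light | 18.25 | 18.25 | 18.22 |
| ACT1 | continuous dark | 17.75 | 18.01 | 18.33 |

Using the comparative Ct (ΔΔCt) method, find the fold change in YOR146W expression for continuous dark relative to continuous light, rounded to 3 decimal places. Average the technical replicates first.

Mean Ct: YOR146W continuous light 20.900; YOR146W continuous dark 25.790; ACT1 continuous light 18.240; ACT1 continuous dark 18.030
ΔCt(continuous light) = 20.900 − 18.240 = 2.660
ΔCt(continuous dark) = 25.790 − 18.030 = 7.760
ΔΔCt = 7.760 − 2.660 = 5.100
Fold change = 2^(−5.100) = 0.0292

0.029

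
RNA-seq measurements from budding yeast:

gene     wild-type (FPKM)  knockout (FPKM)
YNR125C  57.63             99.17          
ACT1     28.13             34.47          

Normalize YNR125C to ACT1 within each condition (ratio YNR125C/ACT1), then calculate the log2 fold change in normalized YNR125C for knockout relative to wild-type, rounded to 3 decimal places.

0.490

YNR125C/ACT1 (wild-type) = 57.63 / 28.13 = 2.0487
YNR125C/ACT1 (knockout) = 99.17 / 34.47 = 2.877
Fold change = 2.877 / 2.0487 = 1.4043
log2(1.4043) = 0.4899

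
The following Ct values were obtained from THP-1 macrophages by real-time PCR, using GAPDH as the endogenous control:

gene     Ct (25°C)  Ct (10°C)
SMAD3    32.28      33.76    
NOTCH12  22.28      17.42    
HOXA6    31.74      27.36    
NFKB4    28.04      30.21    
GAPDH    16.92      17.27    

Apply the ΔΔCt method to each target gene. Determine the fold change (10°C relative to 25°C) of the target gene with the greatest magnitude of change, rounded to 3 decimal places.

37.014

SMAD3: ΔΔCt = (33.76−17.27) − (32.28−16.92) = 16.49 − 15.36 = 1.13; fold change = 2^-1.13 = 0.457
NOTCH12: ΔΔCt = (17.42−17.27) − (22.28−16.92) = 0.15 − 5.36 = -5.21; fold change = 2^5.21 = 37.014
HOXA6: ΔΔCt = (27.36−17.27) − (31.74−16.92) = 10.09 − 14.82 = -4.73; fold change = 2^4.73 = 26.538
NFKB4: ΔΔCt = (30.21−17.27) − (28.04−16.92) = 12.94 − 11.12 = 1.82; fold change = 2^-1.82 = 0.283
NOTCH12 has the largest |ΔΔCt| = 5.21.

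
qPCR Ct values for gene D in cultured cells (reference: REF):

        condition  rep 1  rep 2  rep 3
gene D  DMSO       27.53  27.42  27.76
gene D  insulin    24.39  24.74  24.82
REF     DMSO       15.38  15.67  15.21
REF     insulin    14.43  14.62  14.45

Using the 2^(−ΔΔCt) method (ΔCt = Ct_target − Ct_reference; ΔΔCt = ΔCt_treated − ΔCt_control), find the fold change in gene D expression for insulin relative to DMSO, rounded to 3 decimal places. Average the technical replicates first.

4.000

Mean Ct: gene D DMSO 27.570; gene D insulin 24.650; REF DMSO 15.420; REF insulin 14.500
ΔCt(DMSO) = 27.570 − 15.420 = 12.150
ΔCt(insulin) = 24.650 − 14.500 = 10.150
ΔΔCt = 10.150 − 12.150 = -2.000
Fold change = 2^(−(-2.000)) = 2^2.000 = 4.0000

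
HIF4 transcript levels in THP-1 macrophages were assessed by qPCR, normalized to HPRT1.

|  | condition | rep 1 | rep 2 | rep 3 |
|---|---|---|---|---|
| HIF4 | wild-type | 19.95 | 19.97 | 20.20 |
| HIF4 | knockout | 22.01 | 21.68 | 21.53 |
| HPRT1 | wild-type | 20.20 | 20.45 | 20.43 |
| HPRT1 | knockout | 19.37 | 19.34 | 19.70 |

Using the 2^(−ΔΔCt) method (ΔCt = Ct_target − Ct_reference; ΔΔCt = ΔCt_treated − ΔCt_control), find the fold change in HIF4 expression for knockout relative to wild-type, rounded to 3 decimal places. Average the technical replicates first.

Mean Ct: HIF4 wild-type 20.040; HIF4 knockout 21.740; HPRT1 wild-type 20.360; HPRT1 knockout 19.470
ΔCt(wild-type) = 20.040 − 20.360 = -0.320
ΔCt(knockout) = 21.740 − 19.470 = 2.270
ΔΔCt = 2.270 − (-0.320) = 2.590
Fold change = 2^(−2.590) = 0.1661

0.166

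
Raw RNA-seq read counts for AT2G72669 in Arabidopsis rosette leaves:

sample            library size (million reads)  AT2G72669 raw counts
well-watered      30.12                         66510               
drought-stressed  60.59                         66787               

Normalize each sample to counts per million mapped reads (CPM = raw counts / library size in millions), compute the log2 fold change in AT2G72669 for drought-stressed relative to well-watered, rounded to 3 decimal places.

-1.002

CPM(well-watered) = 66510 / 30.12 = 2208.1673
CPM(drought-stressed) = 66787 / 60.59 = 1102.2776
Fold change = 1102.2776 / 2208.1673 = 0.49918
log2(0.49918) = -1.0024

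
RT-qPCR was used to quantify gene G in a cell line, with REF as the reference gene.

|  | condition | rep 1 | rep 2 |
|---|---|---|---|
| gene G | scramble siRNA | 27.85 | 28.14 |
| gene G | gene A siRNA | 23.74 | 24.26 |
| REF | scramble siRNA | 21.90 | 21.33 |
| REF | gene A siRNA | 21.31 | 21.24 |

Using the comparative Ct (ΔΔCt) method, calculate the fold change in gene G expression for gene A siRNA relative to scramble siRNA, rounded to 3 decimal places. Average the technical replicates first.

Mean Ct: gene G scramble siRNA 27.995; gene G gene A siRNA 24.000; REF scramble siRNA 21.615; REF gene A siRNA 21.275
ΔCt(scramble siRNA) = 27.995 − 21.615 = 6.380
ΔCt(gene A siRNA) = 24.000 − 21.275 = 2.725
ΔΔCt = 2.725 − 6.380 = -3.655
Fold change = 2^(−(-3.655)) = 2^3.655 = 12.5969

12.597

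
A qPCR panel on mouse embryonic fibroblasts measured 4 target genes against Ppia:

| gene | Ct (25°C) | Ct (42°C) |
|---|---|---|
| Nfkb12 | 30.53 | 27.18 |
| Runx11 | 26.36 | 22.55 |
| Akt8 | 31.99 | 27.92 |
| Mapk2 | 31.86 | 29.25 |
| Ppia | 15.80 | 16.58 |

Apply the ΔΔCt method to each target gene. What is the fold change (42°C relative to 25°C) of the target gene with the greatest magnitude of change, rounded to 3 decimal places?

28.840

Nfkb12: ΔΔCt = (27.18−16.58) − (30.53−15.80) = 10.60 − 14.73 = -4.13; fold change = 2^4.13 = 17.509
Runx11: ΔΔCt = (22.55−16.58) − (26.36−15.80) = 5.97 − 10.56 = -4.59; fold change = 2^4.59 = 24.084
Akt8: ΔΔCt = (27.92−16.58) − (31.99−15.80) = 11.34 − 16.19 = -4.85; fold change = 2^4.85 = 28.840
Mapk2: ΔΔCt = (29.25−16.58) − (31.86−15.80) = 12.67 − 16.06 = -3.39; fold change = 2^3.39 = 10.483
Akt8 has the largest |ΔΔCt| = 4.85.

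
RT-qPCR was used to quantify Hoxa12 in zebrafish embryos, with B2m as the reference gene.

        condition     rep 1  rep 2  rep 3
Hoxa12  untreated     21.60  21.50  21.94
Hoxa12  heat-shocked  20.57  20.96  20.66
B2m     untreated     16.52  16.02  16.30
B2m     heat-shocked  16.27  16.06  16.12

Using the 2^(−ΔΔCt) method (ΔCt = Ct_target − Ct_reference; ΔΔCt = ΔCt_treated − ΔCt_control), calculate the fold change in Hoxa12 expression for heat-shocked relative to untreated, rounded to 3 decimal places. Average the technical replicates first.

1.765

Mean Ct: Hoxa12 untreated 21.680; Hoxa12 heat-shocked 20.730; B2m untreated 16.280; B2m heat-shocked 16.150
ΔCt(untreated) = 21.680 − 16.280 = 5.400
ΔCt(heat-shocked) = 20.730 − 16.150 = 4.580
ΔΔCt = 4.580 − 5.400 = -0.820
Fold change = 2^(−(-0.820)) = 2^0.820 = 1.7654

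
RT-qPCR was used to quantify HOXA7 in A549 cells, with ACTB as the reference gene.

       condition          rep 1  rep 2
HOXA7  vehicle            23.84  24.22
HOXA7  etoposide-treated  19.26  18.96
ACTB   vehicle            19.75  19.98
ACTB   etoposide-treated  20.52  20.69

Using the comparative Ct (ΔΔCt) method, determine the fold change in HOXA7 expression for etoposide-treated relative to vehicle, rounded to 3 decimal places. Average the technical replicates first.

50.563

Mean Ct: HOXA7 vehicle 24.030; HOXA7 etoposide-treated 19.110; ACTB vehicle 19.865; ACTB etoposide-treated 20.605
ΔCt(vehicle) = 24.030 − 19.865 = 4.165
ΔCt(etoposide-treated) = 19.110 − 20.605 = -1.495
ΔΔCt = -1.495 − 4.165 = -5.660
Fold change = 2^(−(-5.660)) = 2^5.660 = 50.5626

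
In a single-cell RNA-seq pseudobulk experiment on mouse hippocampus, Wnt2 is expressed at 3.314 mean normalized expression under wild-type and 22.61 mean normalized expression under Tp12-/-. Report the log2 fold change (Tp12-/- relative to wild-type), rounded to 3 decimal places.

Fold change = 22.61 / 3.314 = 6.8226
log2(6.8226) = 2.7703

2.770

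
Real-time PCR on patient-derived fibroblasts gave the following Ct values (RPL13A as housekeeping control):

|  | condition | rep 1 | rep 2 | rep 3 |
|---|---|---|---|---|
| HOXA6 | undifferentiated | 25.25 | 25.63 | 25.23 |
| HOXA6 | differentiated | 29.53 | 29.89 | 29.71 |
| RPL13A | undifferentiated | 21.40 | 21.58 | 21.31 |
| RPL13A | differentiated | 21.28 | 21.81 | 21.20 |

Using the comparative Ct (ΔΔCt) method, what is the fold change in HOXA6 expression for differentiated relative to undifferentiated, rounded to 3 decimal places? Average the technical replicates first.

Mean Ct: HOXA6 undifferentiated 25.370; HOXA6 differentiated 29.710; RPL13A undifferentiated 21.430; RPL13A differentiated 21.430
ΔCt(undifferentiated) = 25.370 − 21.430 = 3.940
ΔCt(differentiated) = 29.710 − 21.430 = 8.280
ΔΔCt = 8.280 − 3.940 = 4.340
Fold change = 2^(−4.340) = 0.0494

0.049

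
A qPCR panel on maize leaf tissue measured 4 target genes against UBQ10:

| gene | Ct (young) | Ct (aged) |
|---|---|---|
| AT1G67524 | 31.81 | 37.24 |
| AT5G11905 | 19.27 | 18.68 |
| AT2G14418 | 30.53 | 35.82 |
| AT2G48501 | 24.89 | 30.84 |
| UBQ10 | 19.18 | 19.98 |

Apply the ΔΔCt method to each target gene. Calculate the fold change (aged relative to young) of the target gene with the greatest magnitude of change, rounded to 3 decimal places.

AT1G67524: ΔΔCt = (37.24−19.98) − (31.81−19.18) = 17.26 − 12.63 = 4.63; fold change = 2^-4.63 = 0.040
AT5G11905: ΔΔCt = (18.68−19.98) − (19.27−19.18) = -1.30 − 0.09 = -1.39; fold change = 2^1.39 = 2.621
AT2G14418: ΔΔCt = (35.82−19.98) − (30.53−19.18) = 15.84 − 11.35 = 4.49; fold change = 2^-4.49 = 0.045
AT2G48501: ΔΔCt = (30.84−19.98) − (24.89−19.18) = 10.86 − 5.71 = 5.15; fold change = 2^-5.15 = 0.028
AT2G48501 has the largest |ΔΔCt| = 5.15.

0.028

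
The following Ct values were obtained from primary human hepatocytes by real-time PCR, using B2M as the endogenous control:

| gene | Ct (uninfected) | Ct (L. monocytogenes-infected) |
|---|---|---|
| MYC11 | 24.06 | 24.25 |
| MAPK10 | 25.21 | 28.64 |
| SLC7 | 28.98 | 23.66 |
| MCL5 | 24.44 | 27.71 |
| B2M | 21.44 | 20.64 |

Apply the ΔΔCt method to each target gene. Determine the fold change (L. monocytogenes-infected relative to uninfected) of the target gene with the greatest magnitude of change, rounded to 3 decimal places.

MYC11: ΔΔCt = (24.25−20.64) − (24.06−21.44) = 3.61 − 2.62 = 0.99; fold change = 2^-0.99 = 0.503
MAPK10: ΔΔCt = (28.64−20.64) − (25.21−21.44) = 8.00 − 3.77 = 4.23; fold change = 2^-4.23 = 0.053
SLC7: ΔΔCt = (23.66−20.64) − (28.98−21.44) = 3.02 − 7.54 = -4.52; fold change = 2^4.52 = 22.943
MCL5: ΔΔCt = (27.71−20.64) − (24.44−21.44) = 7.07 − 3.00 = 4.07; fold change = 2^-4.07 = 0.060
SLC7 has the largest |ΔΔCt| = 4.52.

22.943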